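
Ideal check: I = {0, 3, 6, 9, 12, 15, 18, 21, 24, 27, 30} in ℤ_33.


Check ideal conditions for I = {0, 3, 6, 9, 12, 15, 18, 21, 24, 27, 30} in ℤ_33:
(1) I is an additive subgroup? Yes
(2) For r ∈ ℤ_33 and a ∈ I: r·a ∈ I? Yes

Yes, I is an ideal of ℤ_33


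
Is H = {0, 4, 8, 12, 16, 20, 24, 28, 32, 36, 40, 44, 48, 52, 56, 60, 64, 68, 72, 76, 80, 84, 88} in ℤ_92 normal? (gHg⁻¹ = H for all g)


H = {0, 4, 8, 12, 16, 20, 24, 28, 32, 36, 40, 44, 48, 52, 56, 60, 64, 68, 72, 76, 80, 84, 88} in ℤ_92
ℤ_92 is abelian; every subgroup of an abelian group is normal

Yes, normal subgroup


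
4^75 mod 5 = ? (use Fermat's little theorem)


Fermat's little theorem: if p is prime and gcd(a,p)=1, then a^(p-1) ≡ 1 (mod p)
p = 5 is prime, gcd(4,5) = 1
Reduce exponent: 75 mod 4 = 3
So 4^75 ≡ 4^3 (mod 5)
4^3 mod 5 = 4

4^75 ≡ 4 (mod 5)


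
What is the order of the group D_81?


|D_n| = 2n (n rotations and n reflections)
|D_81| = 2×81 = 162

|D_81| = 162


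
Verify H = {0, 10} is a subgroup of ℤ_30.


Subgroup test for H = {0, 10} in (ℤ_30, +):
(1) 0 ∈ H? Yes
(2) Closure: for all a,b ∈ H, (a+b) mod 30 ∈ H? No  [counterexample: 10 + 10 = 20 ∉ H]
(3) Inverses: for all a ∈ H, -a mod 30 ∈ H? No

No, H is not a subgroup of ℤ_30


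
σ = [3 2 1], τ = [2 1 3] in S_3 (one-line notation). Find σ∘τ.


σ∘τ: apply τ first, then σ
1 →τ 2 →σ 2
2 →τ 1 →σ 3
3 →τ 3 →σ 1

σ∘τ = [2 3 1]


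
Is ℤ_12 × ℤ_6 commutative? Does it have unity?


Direct product ring; commutative with unity (1,1); but (1,0)·(0,1) = (0,0) gives zero divisors, so not an integral domain
Commutative: Yes
Integral domain: No
Has unity: Yes

ℤ_12 × ℤ_6: Commutative=Yes, Unity=Yes


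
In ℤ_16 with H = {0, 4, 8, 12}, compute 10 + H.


10 + H = {10 + h (mod 16) : h ∈ H}
10+0=10, 10+4=14, 10+8=2, 10+12=6
10 + H = {2, 6, 10, 14} = 2 + H

10 + H = {2, 6, 10, 14}


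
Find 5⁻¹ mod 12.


Use the extended Euclidean algorithm to write 1 = 5·s + 12·t; then s mod 12 is the inverse.
Euclidean algorithm:
  5 = 0·12 + 5
  12 = 2·5 + 2
  5 = 2·2 + 1
  2 = 2·1 + 0
gcd(5,12) = 1
Back-substitution gives: 5·(5) + 12·(-2) = 1
So 5⁻¹ ≡ 5 ≡ 5 (mod 12)
Check: 5 × 5 = 25 ≡ 1 (mod 12) ✓

5⁻¹ ≡ 5 (mod 12)


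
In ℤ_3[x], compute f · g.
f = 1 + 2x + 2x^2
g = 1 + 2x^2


Expand and collect like terms; reduce coefficients mod 3:
x^0: 1·1 = 1 ≡ 1 (mod 3)
x^1: 1·0 + 2·1 = 2 ≡ 2 (mod 3)
x^2: 1·2 + 2·0 + 2·1 = 4 ≡ 1 (mod 3)
x^3: 2·2 + 2·0 = 4 ≡ 1 (mod 3)
x^4: 2·2 = 4 ≡ 1 (mod 3)
Result: 1 + 2x + x^2 + x^3 + x^4

f · g = 1 + 2x + x^2 + x^3 + x^4


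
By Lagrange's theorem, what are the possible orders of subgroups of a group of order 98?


Lagrange's theorem: |H| divides |G|
|G| = 98
Divisors of 98: 1, 2, 7, 14, 49, 98

Possible subgroup orders: {1, 2, 7, 14, 49, 98}


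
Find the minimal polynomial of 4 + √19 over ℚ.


Let α = 4 + √19. Then α - 4 = √19, so (α - 4)² = 19, giving α² - 8α - 3 = 0. Degree 2 and α ∉ ℚ, so this is the minimal polynomial.

Minimal polynomial: x² - 8x - 3


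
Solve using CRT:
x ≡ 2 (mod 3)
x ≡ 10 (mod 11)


m₁ = 3, m₂ = 11, gcd = 1, so CRT applies. M = m₁·m₂ = 33
Let M₁ = M/m₁ = 11, M₂ = M/m₂ = 3
Find y₁ ≡ M₁⁻¹ (mod m₁): 11⁻¹ ≡ 2 (mod 3)
Find y₂ ≡ M₂⁻¹ (mod m₂): 3⁻¹ ≡ 4 (mod 11)
x = a₁·M₁·y₁ + a₂·M₂·y₂ = 2·11·2 + 10·3·4 = 164
Reduce mod 33: x ≡ 32
Check: 32 mod 3 = 2 ✓, 32 mod 11 = 10 ✓

x ≡ 32 (mod 33)


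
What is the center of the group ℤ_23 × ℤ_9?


Z(G) = {g ∈ G | gx = xg for all x ∈ G}
Direct product of abelian groups is abelian, so Z(G) = G

Z(ℤ_23 × ℤ_9) = ℤ_23 × ℤ_9


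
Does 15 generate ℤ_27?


g generates ℤ_n iff gcd(g, n) = 1
gcd(15, 27) = 3
Since gcd = 3 ≠ 1, ⟨15⟩ has order 9 < 27, so 15 is not a generator.

No, 15 does not generate ℤ_27


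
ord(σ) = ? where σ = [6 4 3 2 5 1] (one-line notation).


Cycle decomposition: (1 6) (2 4)
Cycle lengths: 2, 2
Order = lcm(2, 2) = 2

ord(σ) = 2


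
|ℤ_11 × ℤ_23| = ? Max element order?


|ℤ_11 × ℤ_23| = 11 × 23 = 253
Max element order = lcm(11,23) = 253
Cyclic? Yes (gcd=1)

|ℤ_11×ℤ_23| = 253, max element order = 253


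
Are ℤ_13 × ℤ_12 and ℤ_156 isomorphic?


Comparing ℤ_13 × ℤ_12 and ℤ_156:
gcd(13,12) = 1, so ℤ_13 × ℤ_12 ≅ ℤ_156 (CRT)

Yes, ℤ_13 × ℤ_12 ≅ ℤ_156


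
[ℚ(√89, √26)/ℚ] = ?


[ℚ(√89,√26):ℚ] = [ℚ(√89,√26):ℚ(√89)]·[ℚ(√89):ℚ] = 2·2 = 4

[ℚ(√89, √26)/ℚ] = 4


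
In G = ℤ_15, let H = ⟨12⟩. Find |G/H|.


|⟨12⟩| = n / gcd(12, 15) = 15 / 3 = 5
H is normal (ℤ_15 is abelian).
|G/H| = |G| / |H| = 15 / 5 = 3

|G/H| = 3


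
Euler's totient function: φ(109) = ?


Factor n: 109 = 109
φ(n) = n · ∏(1 - 1/p) over distinct primes p | n
φ(109) = 109 · (1 - 1/109) = 108

φ(109) = 108


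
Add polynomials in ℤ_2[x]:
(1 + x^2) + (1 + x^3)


Add coefficients mod 2:
x^0: 1 + 1 = 0 (mod 2)
x^1: 0 + 0 = 0 (mod 2)
x^2: 1 + 0 = 1 (mod 2)
x^3: 0 + 1 = 1 (mod 2)
Result: x^2 + x^3

f + g = x^2 + x^3


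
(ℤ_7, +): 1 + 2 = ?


Operation: addition mod 7
1 + 2 = (a + b) mod 7 with a = 1, b = 2

1 + 2 = 3


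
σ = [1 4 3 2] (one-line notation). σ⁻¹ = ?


To find σ⁻¹, swap domain and range:
σ(1) = 1 → σ⁻¹(1) = 1
σ(2) = 4 → σ⁻¹(4) = 2
σ(3) = 3 → σ⁻¹(3) = 3
σ(4) = 2 → σ⁻¹(2) = 4

σ⁻¹ = [1 4 3 2]


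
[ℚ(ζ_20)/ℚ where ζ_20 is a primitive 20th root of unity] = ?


[ℚ(ζ_n):ℚ] = deg Φ_n(x) = φ(n). Here φ(20) = 8

[ℚ(ζ_20)/ℚ where ζ_20 is a primitive 20th root of unity] = 8


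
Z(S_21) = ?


Z(G) = {g ∈ G | gx = xg for all x ∈ G}
S_n is non-abelian for n ≥ 3; Z(S_21) is trivial

Z(S_21) = {e}


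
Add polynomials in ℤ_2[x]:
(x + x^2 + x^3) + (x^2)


Add coefficients mod 2:
x^0: 0 + 0 = 0 (mod 2)
x^1: 1 + 0 = 1 (mod 2)
x^2: 1 + 1 = 0 (mod 2)
x^3: 1 + 0 = 1 (mod 2)
Result: x + x^3

f + g = x + x^3


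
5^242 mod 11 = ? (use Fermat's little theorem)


Fermat's little theorem: if p is prime and gcd(a,p)=1, then a^(p-1) ≡ 1 (mod p)
p = 11 is prime, gcd(5,11) = 1
Reduce exponent: 242 mod 10 = 2
So 5^242 ≡ 5^2 (mod 11)
5^2 mod 11 = 3

5^242 ≡ 3 (mod 11)


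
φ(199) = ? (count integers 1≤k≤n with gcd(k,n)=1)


Factor n: 199 = 199
φ(n) = n · ∏(1 - 1/p) over distinct primes p | n
φ(199) = 199 · (1 - 1/199) = 198

φ(199) = 198


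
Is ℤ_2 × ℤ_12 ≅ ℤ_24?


Comparing ℤ_2 × ℤ_12 and ℤ_24:
gcd(2,12) = 2 ≠ 1. Max element order in ℤ_2×ℤ_12 is lcm(2,12) = 12 < 24, so it has no element of order 24

No, ℤ_2 × ℤ_12 ≇ ℤ_24


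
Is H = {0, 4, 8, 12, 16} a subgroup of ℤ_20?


Subgroup test for H = {0, 4, 8, 12, 16} in (ℤ_20, +):
(1) 0 ∈ H? Yes
(2) Closure: for all a,b ∈ H, (a+b) mod 20 ∈ H? Yes
(3) Inverses: for all a ∈ H, -a mod 20 ∈ H? Yes

Yes, H is a subgroup of ℤ_20


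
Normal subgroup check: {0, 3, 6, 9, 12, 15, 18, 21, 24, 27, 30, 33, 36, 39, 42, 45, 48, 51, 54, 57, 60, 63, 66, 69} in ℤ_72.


H = {0, 3, 6, 9, 12, 15, 18, 21, 24, 27, 30, 33, 36, 39, 42, 45, 48, 51, 54, 57, 60, 63, 66, 69} in ℤ_72
ℤ_72 is abelian; every subgroup of an abelian group is normal

Yes, normal subgroup


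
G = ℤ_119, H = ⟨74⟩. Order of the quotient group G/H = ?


|⟨74⟩| = n / gcd(74, 119) = 119 / 1 = 119
H is normal (ℤ_119 is abelian).
|G/H| = |G| / |H| = 119 / 119 = 1

|G/H| = 1


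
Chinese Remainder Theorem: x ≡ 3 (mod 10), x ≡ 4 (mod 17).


m₁ = 10, m₂ = 17, gcd = 1, so CRT applies. M = m₁·m₂ = 170
Let M₁ = M/m₁ = 17, M₂ = M/m₂ = 10
Find y₁ ≡ M₁⁻¹ (mod m₁): 17⁻¹ ≡ 3 (mod 10)
Find y₂ ≡ M₂⁻¹ (mod m₂): 10⁻¹ ≡ 12 (mod 17)
x = a₁·M₁·y₁ + a₂·M₂·y₂ = 3·17·3 + 4·10·12 = 633
Reduce mod 170: x ≡ 123
Check: 123 mod 10 = 3 ✓, 123 mod 17 = 4 ✓

x ≡ 123 (mod 170)


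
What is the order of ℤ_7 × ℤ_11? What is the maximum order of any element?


|ℤ_7 × ℤ_11| = 7 × 11 = 77
Max element order = lcm(7,11) = 77
Cyclic? Yes (gcd=1)

|ℤ_7×ℤ_11| = 77, max element order = 77


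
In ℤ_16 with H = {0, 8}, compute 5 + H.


5 + H = {5 + h (mod 16) : h ∈ H}
5+0=5, 5+8=13

5 + H = {5, 13}


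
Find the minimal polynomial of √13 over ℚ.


√13 satisfies x² - 13 = 0, irreducible over ℚ since 13 is squarefree

Minimal polynomial: x² - 13


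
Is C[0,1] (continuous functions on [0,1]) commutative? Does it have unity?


pointwise +,× is commutative with unity (constant 1); but bump functions with disjoint support multiply to 0 — zero divisors, so not an integral domain
Commutative: Yes
Integral domain: No
Has unity: Yes

C[0,1] (continuous functions on [0,1]): Commutative=Yes, Unity=Yes


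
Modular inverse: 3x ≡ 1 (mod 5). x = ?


Use the extended Euclidean algorithm to write 1 = 3·s + 5·t; then s mod 5 is the inverse.
Euclidean algorithm:
  3 = 0·5 + 3
  5 = 1·3 + 2
  3 = 1·2 + 1
  2 = 2·1 + 0
gcd(3,5) = 1
Back-substitution gives: 3·(2) + 5·(-1) = 1
So 3⁻¹ ≡ 2 ≡ 2 (mod 5)
Check: 3 × 2 = 6 ≡ 1 (mod 5) ✓

3⁻¹ ≡ 2 (mod 5)


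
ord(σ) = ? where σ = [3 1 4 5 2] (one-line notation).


Cycle decomposition: (1 3 4 5 2)
Cycle lengths: 5
Order = lcm(5) = 5

ord(σ) = 5


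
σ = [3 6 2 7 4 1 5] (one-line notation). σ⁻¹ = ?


To find σ⁻¹, swap domain and range:
σ(1) = 3 → σ⁻¹(3) = 1
σ(2) = 6 → σ⁻¹(6) = 2
σ(3) = 2 → σ⁻¹(2) = 3
σ(4) = 7 → σ⁻¹(7) = 4
σ(5) = 4 → σ⁻¹(4) = 5
σ(6) = 1 → σ⁻¹(1) = 6
σ(7) = 5 → σ⁻¹(5) = 7

σ⁻¹ = [6 3 1 5 7 2 4]


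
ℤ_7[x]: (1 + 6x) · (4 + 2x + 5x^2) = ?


Expand and collect like terms; reduce coefficients mod 7:
x^0: 1·4 = 4 ≡ 4 (mod 7)
x^1: 1·2 + 6·4 = 26 ≡ 5 (mod 7)
x^2: 1·5 + 6·2 = 17 ≡ 3 (mod 7)
x^3: 6·5 = 30 ≡ 2 (mod 7)
Result: 4 + 5x + 3x^2 + 2x^3

f · g = 4 + 5x + 3x^2 + 2x^3


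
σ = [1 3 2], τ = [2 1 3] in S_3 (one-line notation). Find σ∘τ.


σ∘τ: apply τ first, then σ
1 →τ 2 →σ 3
2 →τ 1 →σ 1
3 →τ 3 →σ 2

σ∘τ = [3 1 2]


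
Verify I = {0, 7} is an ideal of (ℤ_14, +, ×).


Check ideal conditions for I = {0, 7} in ℤ_14:
(1) I is an additive subgroup? Yes
(2) For r ∈ ℤ_14 and a ∈ I: r·a ∈ I? Yes

Yes, I is an ideal of ℤ_14


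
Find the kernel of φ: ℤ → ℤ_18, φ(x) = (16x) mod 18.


Kernel = preimage of identity
ker(φ) = {x ∈ ℤ : 16x ≡ 0 (mod 18)}. gcd(16,18) = 2, so 16x ≡ 0 (mod 18) ⟺ x ≡ 0 (mod 18/2 = 9). Hence ker(φ) = 9ℤ

ker(φ) = 9ℤ


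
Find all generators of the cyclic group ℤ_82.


g generates ℤ_n iff gcd(g,n) = 1
Prime factors of 82: 2, 41
Generators are g ∈ {1,...,81} not divisible by any of these primes.
Generators: {1, 3, 5, 7, 9, 11, 13, 15, 17, 19, 21, 23, 25, 27, 29, 31, 33, 35, 37, 39, 43, 45, 47, 49, 51, 53, 55, 57, 59, 61, 63, 65, 67, 69, 71, 73, 75, 77, 79, 81}
Number of generators = φ(82) = 40

Generators of ℤ_82 = {1, 3, 5, 7, 9, 11, 13, 15, 17, 19, 21, 23, 25, 27, 29, 31, 33, 35, 37, 39, 43, 45, 47, 49, 51, 53, 55, 57, 59, 61, 63, 65, 67, 69, 71, 73, 75, 77, 79, 81}


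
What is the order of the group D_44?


|D_n| = 2n (n rotations and n reflections)
|D_44| = 2×44 = 88

|D_44| = 88


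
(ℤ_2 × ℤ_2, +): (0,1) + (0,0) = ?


Operation: componentwise addition mod (2, 2)
(0,1) + (0,0) = ((a₁+b₁) mod 2, (a₂+b₂) mod 2) with a = (0,1), b = (0,0)

(0,1) + (0,0) = (0,1)


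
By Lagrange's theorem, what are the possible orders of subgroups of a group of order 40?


Lagrange's theorem: |H| divides |G|
|G| = 40
Divisors of 40: 1, 2, 4, 5, 8, 10, 20, 40

Possible subgroup orders: {1, 2, 4, 5, 8, 10, 20, 40}


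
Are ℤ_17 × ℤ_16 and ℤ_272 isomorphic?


Comparing ℤ_17 × ℤ_16 and ℤ_272:
gcd(17,16) = 1, so ℤ_17 × ℤ_16 ≅ ℤ_272 (CRT)

Yes, ℤ_17 × ℤ_16 ≅ ℤ_272


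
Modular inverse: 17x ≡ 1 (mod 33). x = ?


Use the extended Euclidean algorithm to write 1 = 17·s + 33·t; then s mod 33 is the inverse.
Euclidean algorithm:
  17 = 0·33 + 17
  33 = 1·17 + 16
  17 = 1·16 + 1
  16 = 16·1 + 0
gcd(17,33) = 1
Back-substitution gives: 17·(2) + 33·(-1) = 1
So 17⁻¹ ≡ 2 ≡ 2 (mod 33)
Check: 17 × 2 = 34 ≡ 1 (mod 33) ✓

17⁻¹ ≡ 2 (mod 33)


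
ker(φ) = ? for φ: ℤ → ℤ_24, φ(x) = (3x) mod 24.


Kernel = preimage of identity
ker(φ) = {x ∈ ℤ : 3x ≡ 0 (mod 24)}. gcd(3,24) = 3, so 3x ≡ 0 (mod 24) ⟺ x ≡ 0 (mod 24/3 = 8). Hence ker(φ) = 8ℤ

ker(φ) = 8ℤ


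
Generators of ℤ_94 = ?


g generates ℤ_n iff gcd(g,n) = 1
Prime factors of 94: 2, 47
Generators are g ∈ {1,...,93} not divisible by any of these primes.
Generators: {1, 3, 5, 7, 9, 11, 13, 15, 17, 19, 21, 23, 25, 27, 29, 31, 33, 35, 37, 39, 41, 43, 45, 49, 51, 53, 55, 57, 59, 61, 63, 65, 67, 69, 71, 73, 75, 77, 79, 81, 83, 85, 87, 89, 91, 93}
Number of generators = φ(94) = 46

Generators of ℤ_94 = {1, 3, 5, 7, 9, 11, 13, 15, 17, 19, 21, 23, 25, 27, 29, 31, 33, 35, 37, 39, 41, 43, 45, 49, 51, 53, 55, 57, 59, 61, 63, 65, 67, 69, 71, 73, 75, 77, 79, 81, 83, 85, 87, 89, 91, 93}


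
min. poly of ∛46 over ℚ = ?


∛46 satisfies x³ - 46 = 0, irreducible over ℚ (no rational root; 46 is not a perfect cube)

Minimal polynomial: x³ - 46


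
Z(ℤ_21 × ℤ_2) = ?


Z(G) = {g ∈ G | gx = xg for all x ∈ G}
Direct product of abelian groups is abelian, so Z(G) = G

Z(ℤ_21 × ℤ_2) = ℤ_21 × ℤ_2


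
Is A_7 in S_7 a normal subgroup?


H = A_7 in S_7
A_7 has index 2 in S_7, and every subgroup of index 2 is normal

Yes, normal subgroup


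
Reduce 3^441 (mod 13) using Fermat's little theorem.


Fermat's little theorem: if p is prime and gcd(a,p)=1, then a^(p-1) ≡ 1 (mod p)
p = 13 is prime, gcd(3,13) = 1
Reduce exponent: 441 mod 12 = 9
So 3^441 ≡ 3^9 (mod 13)
3^9 mod 13 = 1

3^441 ≡ 1 (mod 13)


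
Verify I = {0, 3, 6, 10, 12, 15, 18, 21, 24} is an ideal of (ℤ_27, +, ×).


Check ideal conditions for I = {0, 3, 6, 10, 12, 15, 18, 21, 24} in ℤ_27:
(1) I is an additive subgroup? No
(2) For r ∈ ℤ_27 and a ∈ I: r·a ∈ I? No  [counterexample: r=2, a=10, r·a mod 27 = 20 ∉ I]

No, I is not an ideal of ℤ_27


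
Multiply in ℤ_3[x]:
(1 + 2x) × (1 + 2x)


Expand and collect like terms; reduce coefficients mod 3:
x^0: 1·1 = 1 ≡ 1 (mod 3)
x^1: 1·2 + 2·1 = 4 ≡ 1 (mod 3)
x^2: 2·2 = 4 ≡ 1 (mod 3)
Result: 1 + x + x^2

f · g = 1 + x + x^2


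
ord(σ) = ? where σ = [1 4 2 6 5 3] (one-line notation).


Cycle decomposition: (2 4 6 3)
Cycle lengths: 4
Order = lcm(4) = 4

ord(σ) = 4


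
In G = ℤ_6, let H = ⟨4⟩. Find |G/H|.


|⟨4⟩| = n / gcd(4, 6) = 6 / 2 = 3
H is normal (ℤ_6 is abelian).
|G/H| = |G| / |H| = 6 / 3 = 2

|G/H| = 2


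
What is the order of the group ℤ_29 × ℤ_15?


|A × B| = |A| · |B|
|ℤ_29 × ℤ_15| = 29 × 15 = 435

|ℤ_29 × ℤ_15| = 435


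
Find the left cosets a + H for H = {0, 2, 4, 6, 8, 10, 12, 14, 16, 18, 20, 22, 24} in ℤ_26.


H = {0, 2, 4, 6, 8, 10, 12, 14, 16, 18, 20, 22, 24}, |H| = 13
Number of cosets = |G|/|H| = 26/13 = 2
0 + H = {0, 2, 4, 6, 8, 10, 12, 14, 16, 18, 20, 22, 24}
1 + H = {1, 3, 5, 7, 9, 11, 13, 15, 17, 19, 21, 23, 25}

Cosets: 0+H={0,2,4,6,8,10,12,14,16,18,20,22,24}; 1+H={1,3,5,7,9,11,13,15,17,19,21,23,25}


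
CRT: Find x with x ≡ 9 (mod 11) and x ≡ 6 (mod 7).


m₁ = 11, m₂ = 7, gcd = 1, so CRT applies. M = m₁·m₂ = 77
Let M₁ = M/m₁ = 7, M₂ = M/m₂ = 11
Find y₁ ≡ M₁⁻¹ (mod m₁): 7⁻¹ ≡ 8 (mod 11)
Find y₂ ≡ M₂⁻¹ (mod m₂): 11⁻¹ ≡ 2 (mod 7)
x = a₁·M₁·y₁ + a₂·M₂·y₂ = 9·7·8 + 6·11·2 = 636
Reduce mod 77: x ≡ 20
Check: 20 mod 11 = 9 ✓, 20 mod 7 = 6 ✓

x ≡ 20 (mod 77)


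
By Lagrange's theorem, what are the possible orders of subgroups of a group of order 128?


Lagrange's theorem: |H| divides |G|
|G| = 128
Divisors of 128: 1, 2, 4, 8, 16, 32, 64, 128

Possible subgroup orders: {1, 2, 4, 8, 16, 32, 64, 128}


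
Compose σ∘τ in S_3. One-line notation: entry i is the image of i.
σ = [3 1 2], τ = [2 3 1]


σ∘τ: apply τ first, then σ
1 →τ 2 →σ 1
2 →τ 3 →σ 2
3 →τ 1 →σ 3

σ∘τ = [1 2 3]


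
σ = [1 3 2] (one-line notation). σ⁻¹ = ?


To find σ⁻¹, swap domain and range:
σ(1) = 1 → σ⁻¹(1) = 1
σ(2) = 3 → σ⁻¹(3) = 2
σ(3) = 2 → σ⁻¹(2) = 3

σ⁻¹ = [1 3 2]


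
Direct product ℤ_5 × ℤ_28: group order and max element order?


|ℤ_5 × ℤ_28| = 5 × 28 = 140
Max element order = lcm(5,28) = 140
Cyclic? Yes (gcd=1)

|ℤ_5×ℤ_28| = 140, max element order = 140


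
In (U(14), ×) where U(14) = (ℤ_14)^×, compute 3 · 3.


Operation: multiplication mod 14
3 · 3 = (a × b) mod 14 with a = 3, b = 3

3 · 3 = 9


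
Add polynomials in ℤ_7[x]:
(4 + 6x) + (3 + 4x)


Add coefficients mod 7:
x^0: 4 + 3 = 0 (mod 7)
x^1: 6 + 4 = 3 (mod 7)
Result: 3x

f + g = 3x


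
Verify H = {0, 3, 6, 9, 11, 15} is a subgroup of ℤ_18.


Subgroup test for H = {0, 3, 6, 9, 11, 15} in (ℤ_18, +):
(1) 0 ∈ H? Yes
(2) Closure: for all a,b ∈ H, (a+b) mod 18 ∈ H? No  [counterexample: 3 + 9 = 12 ∉ H]
(3) Inverses: for all a ∈ H, -a mod 18 ∈ H? No

No, H is not a subgroup of ℤ_18


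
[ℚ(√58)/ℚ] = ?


√58 has minimal polynomial x² - 58 (irreducible over ℚ since 58 is squarefree)

[ℚ(√58)/ℚ] = 2


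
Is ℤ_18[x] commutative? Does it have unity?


ℤ_18 has zero divisors (2·9 ≡ 0), and these lift to constant zero divisors in ℤ_18[x]; so not an integral domain
Commutative: Yes
Integral domain: No
Has unity: Yes

ℤ_18[x]: Commutative=Yes, Unity=Yes


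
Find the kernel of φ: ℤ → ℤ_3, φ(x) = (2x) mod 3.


Kernel = preimage of identity
ker(φ) = {x ∈ ℤ : 2x ≡ 0 (mod 3)}. gcd(2,3) = 1, so 2x ≡ 0 (mod 3) ⟺ x ≡ 0 (mod 3/1 = 3). Hence ker(φ) = 3ℤ

ker(φ) = 3ℤ


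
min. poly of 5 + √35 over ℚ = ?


Let α = 5 + √35. Then α - 5 = √35, so (α - 5)² = 35, giving α² - 10α - 10 = 0. Degree 2 and α ∉ ℚ, so this is the minimal polynomial.

Minimal polynomial: x² - 10x - 10


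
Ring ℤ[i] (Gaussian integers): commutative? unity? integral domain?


ℤ[i] is a commutative integral domain with unity 1 (in fact a Euclidean domain)
Commutative: Yes
Integral domain: Yes
Has unity: Yes

ℤ[i] (Gaussian integers): Commutative=Yes, Unity=Yes


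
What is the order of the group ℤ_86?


ℤ_n has n elements.

|ℤ_86| = 86


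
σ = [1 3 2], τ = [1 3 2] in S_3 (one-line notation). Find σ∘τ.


σ∘τ: apply τ first, then σ
1 →τ 1 →σ 1
2 →τ 3 →σ 2
3 →τ 2 →σ 3

σ∘τ = [1 2 3]


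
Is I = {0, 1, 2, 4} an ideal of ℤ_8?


Check ideal conditions for I = {0, 1, 2, 4} in ℤ_8:
(1) I is an additive subgroup? No
(2) For r ∈ ℤ_8 and a ∈ I: r·a ∈ I? No  [counterexample: r=3, a=1, r·a mod 8 = 3 ∉ I]

No, I is not an ideal of ℤ_8


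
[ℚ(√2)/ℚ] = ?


√2 has minimal polynomial x² - 2 (irreducible over ℚ since 2 is squarefree)

[ℚ(√2)/ℚ] = 2


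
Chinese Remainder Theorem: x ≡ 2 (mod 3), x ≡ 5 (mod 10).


m₁ = 3, m₂ = 10, gcd = 1, so CRT applies. M = m₁·m₂ = 30
Let M₁ = M/m₁ = 10, M₂ = M/m₂ = 3
Find y₁ ≡ M₁⁻¹ (mod m₁): 10⁻¹ ≡ 1 (mod 3)
Find y₂ ≡ M₂⁻¹ (mod m₂): 3⁻¹ ≡ 7 (mod 10)
x = a₁·M₁·y₁ + a₂·M₂·y₂ = 2·10·1 + 5·3·7 = 125
Reduce mod 30: x ≡ 5
Check: 5 mod 3 = 2 ✓, 5 mod 10 = 5 ✓

x ≡ 5 (mod 30)


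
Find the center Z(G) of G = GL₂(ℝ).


Z(G) = {g ∈ G | gx = xg for all x ∈ G}
Only scalar multiples of the identity commute with all invertible matrices

Z(GL₂(ℝ)) = {aI : a ∈ ℝ, a ≠ 0}


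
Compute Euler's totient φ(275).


Factor n: 275 = 5^2 × 11
φ(n) = n · ∏(1 - 1/p) over distinct primes p | n
φ(275) = 275 · (1 - 1/5) · (1 - 1/11) = 200

φ(275) = 200


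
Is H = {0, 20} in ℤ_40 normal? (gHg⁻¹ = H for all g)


H = {0, 20} in ℤ_40
ℤ_40 is abelian; every subgroup of an abelian group is normal

Yes, normal subgroup


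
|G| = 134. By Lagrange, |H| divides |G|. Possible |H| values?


Lagrange's theorem: |H| divides |G|
|G| = 134
Divisors of 134: 1, 2, 67, 134

Possible subgroup orders: {1, 2, 67, 134}


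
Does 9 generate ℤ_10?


g generates ℤ_n iff gcd(g, n) = 1
gcd(9, 10) = 1
Since gcd = 1, 9 is a generator.

Yes, 9 generates ℤ_10


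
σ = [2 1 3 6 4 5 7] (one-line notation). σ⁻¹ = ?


To find σ⁻¹, swap domain and range:
σ(1) = 2 → σ⁻¹(2) = 1
σ(2) = 1 → σ⁻¹(1) = 2
σ(3) = 3 → σ⁻¹(3) = 3
σ(4) = 6 → σ⁻¹(6) = 4
σ(5) = 4 → σ⁻¹(4) = 5
σ(6) = 5 → σ⁻¹(5) = 6
σ(7) = 7 → σ⁻¹(7) = 7

σ⁻¹ = [2 1 3 5 6 4 7]


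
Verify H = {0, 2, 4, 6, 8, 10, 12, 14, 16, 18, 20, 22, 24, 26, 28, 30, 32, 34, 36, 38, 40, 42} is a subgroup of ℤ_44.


Subgroup test for H = {0, 2, 4, 6, 8, 10, 12, 14, 16, 18, 20, 22, 24, 26, 28, 30, 32, 34, 36, 38, 40, 42} in (ℤ_44, +):
(1) 0 ∈ H? Yes
(2) Closure: for all a,b ∈ H, (a+b) mod 44 ∈ H? Yes
(3) Inverses: for all a ∈ H, -a mod 44 ∈ H? Yes

Yes, H is a subgroup of ℤ_44


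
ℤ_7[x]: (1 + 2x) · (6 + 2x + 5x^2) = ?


Expand and collect like terms; reduce coefficients mod 7:
x^0: 1·6 = 6 ≡ 6 (mod 7)
x^1: 1·2 + 2·6 = 14 ≡ 0 (mod 7)
x^2: 1·5 + 2·2 = 9 ≡ 2 (mod 7)
x^3: 2·5 = 10 ≡ 3 (mod 7)
Result: 6 + 2x^2 + 3x^3

f · g = 6 + 2x^2 + 3x^3


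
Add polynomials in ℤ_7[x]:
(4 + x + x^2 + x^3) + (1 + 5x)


Add coefficients mod 7:
x^0: 4 + 1 = 5 (mod 7)
x^1: 1 + 5 = 6 (mod 7)
x^2: 1 + 0 = 1 (mod 7)
x^3: 1 + 0 = 1 (mod 7)
Result: 5 + 6x + x^2 + x^3

f + g = 5 + 6x + x^2 + x^3


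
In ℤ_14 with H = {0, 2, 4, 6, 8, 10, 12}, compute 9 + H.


9 + H = {9 + h (mod 14) : h ∈ H}
9+0=9, 9+2=11, 9+4=13, 9+6=1, 9+8=3, 9+10=5, 9+12=7
9 + H = {1, 3, 5, 7, 9, 11, 13} = 1 + H

9 + H = {1, 3, 5, 7, 9, 11, 13}


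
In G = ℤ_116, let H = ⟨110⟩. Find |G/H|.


|⟨110⟩| = n / gcd(110, 116) = 116 / 2 = 58
H is normal (ℤ_116 is abelian).
|G/H| = |G| / |H| = 116 / 58 = 2

|G/H| = 2


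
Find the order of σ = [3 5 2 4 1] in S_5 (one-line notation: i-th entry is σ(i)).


Cycle decomposition: (1 3 2 5)
Cycle lengths: 4
Order = lcm(4) = 4

ord(σ) = 4


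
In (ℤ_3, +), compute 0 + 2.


Operation: addition mod 3
0 + 2 = (a + b) mod 3 with a = 0, b = 2

0 + 2 = 2


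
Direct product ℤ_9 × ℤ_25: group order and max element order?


|ℤ_9 × ℤ_25| = 9 × 25 = 225
Max element order = lcm(9,25) = 225
Cyclic? Yes (gcd=1)

|ℤ_9×ℤ_25| = 225, max element order = 225


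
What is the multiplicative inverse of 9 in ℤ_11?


Use the extended Euclidean algorithm to write 1 = 9·s + 11·t; then s mod 11 is the inverse.
Euclidean algorithm:
  9 = 0·11 + 9
  11 = 1·9 + 2
  9 = 4·2 + 1
  2 = 2·1 + 0
gcd(9,11) = 1
Back-substitution gives: 9·(5) + 11·(-4) = 1
So 9⁻¹ ≡ 5 ≡ 5 (mod 11)
Check: 9 × 5 = 45 ≡ 1 (mod 11) ✓

9⁻¹ ≡ 5 (mod 11)


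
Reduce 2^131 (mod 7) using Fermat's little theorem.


Fermat's little theorem: if p is prime and gcd(a,p)=1, then a^(p-1) ≡ 1 (mod p)
p = 7 is prime, gcd(2,7) = 1
Reduce exponent: 131 mod 6 = 5
So 2^131 ≡ 2^5 (mod 7)
2^5 mod 7 = 4

2^131 ≡ 4 (mod 7)


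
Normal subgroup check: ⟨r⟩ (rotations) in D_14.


H = ⟨r⟩ (rotations) in D_14
The rotation subgroup ⟨r⟩ has index 2 in D_14, so it is normal

Yes, normal subgroup


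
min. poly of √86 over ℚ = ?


√86 satisfies x² - 86 = 0, irreducible over ℚ since 86 is squarefree

Minimal polynomial: x² - 86


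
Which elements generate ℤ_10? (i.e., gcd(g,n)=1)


g generates ℤ_n iff gcd(g,n) = 1
Checking each g ∈ {1,...,9}:
gcd(1,10) = 1
gcd(2,10) = 2
gcd(3,10) = 1
gcd(4,10) = 2
gcd(5,10) = 5
gcd(6,10) = 2
gcd(7,10) = 1
gcd(8,10) = 2
gcd(9,10) = 1
Generators: {1, 3, 7, 9}
Number of generators = φ(10) = 4

Generators of ℤ_10 = {1, 3, 7, 9}


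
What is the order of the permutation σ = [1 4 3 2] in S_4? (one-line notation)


Cycle decomposition: (2 4)
Cycle lengths: 2
Order = lcm(2) = 2

ord(σ) = 2


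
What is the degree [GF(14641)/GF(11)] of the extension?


GF(14641) = GF(11^4), so the extension degree is 4

[GF(14641)/GF(11)] = 4


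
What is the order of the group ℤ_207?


ℤ_n has n elements.

|ℤ_207| = 207


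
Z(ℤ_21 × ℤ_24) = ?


Z(G) = {g ∈ G | gx = xg for all x ∈ G}
Direct product of abelian groups is abelian, so Z(G) = G

Z(ℤ_21 × ℤ_24) = ℤ_21 × ℤ_24


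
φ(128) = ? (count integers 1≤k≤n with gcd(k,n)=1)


Factor n: 128 = 2^7
φ(n) = n · ∏(1 - 1/p) over distinct primes p | n
φ(128) = 128 · (1 - 1/2) = 64

φ(128) = 64


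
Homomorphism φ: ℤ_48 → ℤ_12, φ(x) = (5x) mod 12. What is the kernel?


Kernel = preimage of identity
ker(φ) = {x ∈ ℤ_48 : 5x ≡ 0 (mod 12)}. Since 12 | 48, φ is well-defined. The kernel is the cyclic subgroup ⟨12⟩ of ℤ_48 (order 4), i.e. {0, 12, 24, 36}

ker(φ) = {0, 12, 24, 36}


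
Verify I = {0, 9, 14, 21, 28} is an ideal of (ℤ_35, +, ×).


Check ideal conditions for I = {0, 9, 14, 21, 28} in ℤ_35:
(1) I is an additive subgroup? No
(2) For r ∈ ℤ_35 and a ∈ I: r·a ∈ I? No  [counterexample: r=2, a=9, r·a mod 35 = 18 ∉ I]

No, I is not an ideal of ℤ_35


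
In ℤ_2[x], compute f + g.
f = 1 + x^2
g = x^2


Add coefficients mod 2:
x^0: 1 + 0 = 1 (mod 2)
x^1: 0 + 0 = 0 (mod 2)
x^2: 1 + 1 = 0 (mod 2)
Result: 1

f + g = 1


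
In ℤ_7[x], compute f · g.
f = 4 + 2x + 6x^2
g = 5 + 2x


Expand and collect like terms; reduce coefficients mod 7:
x^0: 4·5 = 20 ≡ 6 (mod 7)
x^1: 4·2 + 2·5 = 18 ≡ 4 (mod 7)
x^2: 2·2 + 6·5 = 34 ≡ 6 (mod 7)
x^3: 6·2 = 12 ≡ 5 (mod 7)
Result: 6 + 4x + 6x^2 + 5x^3

f · g = 6 + 4x + 6x^2 + 5x^3


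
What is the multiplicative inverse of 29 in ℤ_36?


Use the extended Euclidean algorithm to write 1 = 29·s + 36·t; then s mod 36 is the inverse.
Euclidean algorithm:
  29 = 0·36 + 29
  36 = 1·29 + 7
  29 = 4·7 + 1
  7 = 7·1 + 0
gcd(29,36) = 1
Back-substitution gives: 29·(5) + 36·(-4) = 1
So 29⁻¹ ≡ 5 ≡ 5 (mod 36)
Check: 29 × 5 = 145 ≡ 1 (mod 36) ✓

29⁻¹ ≡ 5 (mod 36)


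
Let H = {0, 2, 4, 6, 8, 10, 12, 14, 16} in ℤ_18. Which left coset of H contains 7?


7 + H = {7 + h (mod 18) : h ∈ H}
7+0=7, 7+2=9, 7+4=11, 7+6=13, 7+8=15, 7+10=17, 7+12=1, 7+14=3, 7+16=5
7 + H = {1, 3, 5, 7, 9, 11, 13, 15, 17} = 1 + H

7 + H = {1, 3, 5, 7, 9, 11, 13, 15, 17}


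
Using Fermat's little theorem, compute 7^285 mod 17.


Fermat's little theorem: if p is prime and gcd(a,p)=1, then a^(p-1) ≡ 1 (mod p)
p = 17 is prime, gcd(7,17) = 1
Reduce exponent: 285 mod 16 = 13
So 7^285 ≡ 7^13 (mod 17)
7^13 mod 17 = 6

7^285 ≡ 6 (mod 17)


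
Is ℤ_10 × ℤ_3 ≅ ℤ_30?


Comparing ℤ_10 × ℤ_3 and ℤ_30:
gcd(10,3) = 1, so ℤ_10 × ℤ_3 ≅ ℤ_30 (CRT)

Yes, ℤ_10 × ℤ_3 ≅ ℤ_30


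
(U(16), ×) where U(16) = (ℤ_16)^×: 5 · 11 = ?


Operation: multiplication mod 16
5 · 11 = (a × b) mod 16 with a = 5, b = 11

5 · 11 = 7


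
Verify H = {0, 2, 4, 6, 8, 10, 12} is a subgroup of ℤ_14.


Subgroup test for H = {0, 2, 4, 6, 8, 10, 12} in (ℤ_14, +):
(1) 0 ∈ H? Yes
(2) Closure: for all a,b ∈ H, (a+b) mod 14 ∈ H? Yes
(3) Inverses: for all a ∈ H, -a mod 14 ∈ H? Yes

Yes, H is a subgroup of ℤ_14


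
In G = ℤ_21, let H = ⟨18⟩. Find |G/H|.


|⟨18⟩| = n / gcd(18, 21) = 21 / 3 = 7
H is normal (ℤ_21 is abelian).
|G/H| = |G| / |H| = 21 / 7 = 3

|G/H| = 3


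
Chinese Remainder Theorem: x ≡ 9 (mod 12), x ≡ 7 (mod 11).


m₁ = 12, m₂ = 11, gcd = 1, so CRT applies. M = m₁·m₂ = 132
Let M₁ = M/m₁ = 11, M₂ = M/m₂ = 12
Find y₁ ≡ M₁⁻¹ (mod m₁): 11⁻¹ ≡ 11 (mod 12)
Find y₂ ≡ M₂⁻¹ (mod m₂): 12⁻¹ ≡ 1 (mod 11)
x = a₁·M₁·y₁ + a₂·M₂·y₂ = 9·11·11 + 7·12·1 = 1173
Reduce mod 132: x ≡ 117
Check: 117 mod 12 = 9 ✓, 117 mod 11 = 7 ✓

x ≡ 117 (mod 132)


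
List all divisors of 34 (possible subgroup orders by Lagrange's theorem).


Lagrange's theorem: |H| divides |G|
|G| = 34
Divisors of 34: 1, 2, 17, 34

Possible subgroup orders: {1, 2, 17, 34}


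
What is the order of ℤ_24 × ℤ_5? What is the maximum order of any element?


|ℤ_24 × ℤ_5| = 24 × 5 = 120
Max element order = lcm(24,5) = 120
Cyclic? Yes (gcd=1)

|ℤ_24×ℤ_5| = 120, max element order = 120


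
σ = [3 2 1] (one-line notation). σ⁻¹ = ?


To find σ⁻¹, swap domain and range:
σ(1) = 3 → σ⁻¹(3) = 1
σ(2) = 2 → σ⁻¹(2) = 2
σ(3) = 1 → σ⁻¹(1) = 3

σ⁻¹ = [3 2 1]


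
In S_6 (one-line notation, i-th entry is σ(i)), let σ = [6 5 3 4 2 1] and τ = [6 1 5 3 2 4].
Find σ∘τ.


σ∘τ: apply τ first, then σ
1 →τ 6 →σ 1
2 →τ 1 →σ 6
3 →τ 5 →σ 2
4 →τ 3 →σ 3
5 →τ 2 →σ 5
6 →τ 4 →σ 4

σ∘τ = [1 6 2 3 5 4]


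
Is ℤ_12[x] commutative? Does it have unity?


ℤ_12 has zero divisors (2·6 ≡ 0), and these lift to constant zero divisors in ℤ_12[x]; so not an integral domain
Commutative: Yes
Integral domain: No
Has unity: Yes

ℤ_12[x]: Commutative=Yes, Unity=Yes


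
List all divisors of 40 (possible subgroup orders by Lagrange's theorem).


Lagrange's theorem: |H| divides |G|
|G| = 40
Divisors of 40: 1, 2, 4, 5, 8, 10, 20, 40

Possible subgroup orders: {1, 2, 4, 5, 8, 10, 20, 40}


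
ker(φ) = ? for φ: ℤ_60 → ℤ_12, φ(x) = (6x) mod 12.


Kernel = preimage of identity
ker(φ) = {x ∈ ℤ_60 : 6x ≡ 0 (mod 12)}. Since 12 | 60, φ is well-defined. The kernel is the cyclic subgroup ⟨2⟩ of ℤ_60 (order 30), i.e. {0, 2, 4, 6, 8, 10, 12, 14, 16, 18, 20, 22, 24, 26, 28, 30, 32, 34, 36, 38, 40, 42, 44, 46, 48, 50, 52, 54, 56, 58}

ker(φ) = {0, 2, 4, 6, 8, 10, 12, 14, 16, 18, 20, 22, 24, 26, 28, 30, 32, 34, 36, 38, 40, 42, 44, 46, 48, 50, 52, 54, 56, 58}


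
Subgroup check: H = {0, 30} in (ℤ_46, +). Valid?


Subgroup test for H = {0, 30} in (ℤ_46, +):
(1) 0 ∈ H? Yes
(2) Closure: for all a,b ∈ H, (a+b) mod 46 ∈ H? No  [counterexample: 30 + 30 = 14 ∉ H]
(3) Inverses: for all a ∈ H, -a mod 46 ∈ H? No

No, H is not a subgroup of ℤ_46


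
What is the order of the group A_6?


|A_n| = n!/2 (even permutations)
|A_6| = 6!/2 = 720/2 = 360

|A_6| = 360


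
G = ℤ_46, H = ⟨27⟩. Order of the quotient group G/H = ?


|⟨27⟩| = n / gcd(27, 46) = 46 / 1 = 46
H is normal (ℤ_46 is abelian).
|G/H| = |G| / |H| = 46 / 46 = 1

|G/H| = 1


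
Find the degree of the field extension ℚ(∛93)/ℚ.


∛93 has minimal polynomial x³ - 93 (irreducible over ℚ since 93 is not a perfect cube)

[ℚ(∛93)/ℚ] = 3


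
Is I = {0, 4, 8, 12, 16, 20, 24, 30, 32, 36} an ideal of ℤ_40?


Check ideal conditions for I = {0, 4, 8, 12, 16, 20, 24, 30, 32, 36} in ℤ_40:
(1) I is an additive subgroup? No
(2) For r ∈ ℤ_40 and a ∈ I: r·a ∈ I? No  [counterexample: r=3, a=30, r·a mod 40 = 10 ∉ I]

No, I is not an ideal of ℤ_40


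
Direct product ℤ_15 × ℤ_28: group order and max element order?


|ℤ_15 × ℤ_28| = 15 × 28 = 420
Max element order = lcm(15,28) = 420
Cyclic? Yes (gcd=1)

|ℤ_15×ℤ_28| = 420, max element order = 420


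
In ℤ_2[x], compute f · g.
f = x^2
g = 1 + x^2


Expand and collect like terms; reduce coefficients mod 2:
x^0: 0·1 = 0 ≡ 0 (mod 2)
x^1: 0·0 + 0·1 = 0 ≡ 0 (mod 2)
x^2: 0·1 + 0·0 + 1·1 = 1 ≡ 1 (mod 2)
x^3: 0·1 + 1·0 = 0 ≡ 0 (mod 2)
x^4: 1·1 = 1 ≡ 1 (mod 2)
Result: x^2 + x^4

f · g = x^2 + x^4


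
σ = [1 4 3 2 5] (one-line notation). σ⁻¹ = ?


To find σ⁻¹, swap domain and range:
σ(1) = 1 → σ⁻¹(1) = 1
σ(2) = 4 → σ⁻¹(4) = 2
σ(3) = 3 → σ⁻¹(3) = 3
σ(4) = 2 → σ⁻¹(2) = 4
σ(5) = 5 → σ⁻¹(5) = 5

σ⁻¹ = [1 4 3 2 5]


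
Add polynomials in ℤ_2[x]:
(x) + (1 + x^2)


Add coefficients mod 2:
x^0: 0 + 1 = 1 (mod 2)
x^1: 1 + 0 = 1 (mod 2)
x^2: 0 + 1 = 1 (mod 2)
Result: 1 + x + x^2

f + g = 1 + x + x^2


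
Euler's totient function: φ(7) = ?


φ(n) = count of k ∈ {1,...,n} with gcd(k,n)=1
Coprimes to 7: {1, 2, 3, 4, 5, 6}
Count: 6

φ(7) = 6


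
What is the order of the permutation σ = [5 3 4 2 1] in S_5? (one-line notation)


Cycle decomposition: (1 5) (2 3 4)
Cycle lengths: 2, 3
Order = lcm(2, 3) = 6

ord(σ) = 6


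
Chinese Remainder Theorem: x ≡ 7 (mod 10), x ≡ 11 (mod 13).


m₁ = 10, m₂ = 13, gcd = 1, so CRT applies. M = m₁·m₂ = 130
Let M₁ = M/m₁ = 13, M₂ = M/m₂ = 10
Find y₁ ≡ M₁⁻¹ (mod m₁): 13⁻¹ ≡ 7 (mod 10)
Find y₂ ≡ M₂⁻¹ (mod m₂): 10⁻¹ ≡ 4 (mod 13)
x = a₁·M₁·y₁ + a₂·M₂·y₂ = 7·13·7 + 11·10·4 = 1077
Reduce mod 130: x ≡ 37
Check: 37 mod 10 = 7 ✓, 37 mod 13 = 11 ✓

x ≡ 37 (mod 130)


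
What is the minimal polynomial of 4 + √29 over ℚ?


Let α = 4 + √29. Then α - 4 = √29, so (α - 4)² = 29, giving α² - 8α - 13 = 0. Degree 2 and α ∉ ℚ, so this is the minimal polynomial.

Minimal polynomial: x² - 8x - 13


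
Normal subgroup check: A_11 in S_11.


H = A_11 in S_11
A_11 has index 2 in S_11, and every subgroup of index 2 is normal

Yes, normal subgroup


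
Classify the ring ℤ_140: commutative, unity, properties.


ℤ_140 is a commutative ring with unity 1; 140 = 2×70 is composite, so 2·70 ≡ 0 gives zero divisors (not an integral domain)
Commutative: Yes
Integral domain: No
Has unity: Yes

ℤ_140: Commutative=Yes, Unity=Yes


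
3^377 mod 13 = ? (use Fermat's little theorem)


Fermat's little theorem: if p is prime and gcd(a,p)=1, then a^(p-1) ≡ 1 (mod p)
p = 13 is prime, gcd(3,13) = 1
Reduce exponent: 377 mod 12 = 5
So 3^377 ≡ 3^5 (mod 13)
3^5 mod 13 = 9

3^377 ≡ 9 (mod 13)


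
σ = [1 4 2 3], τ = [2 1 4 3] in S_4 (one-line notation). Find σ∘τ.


σ∘τ: apply τ first, then σ
1 →τ 2 →σ 4
2 →τ 1 →σ 1
3 →τ 4 →σ 3
4 →τ 3 →σ 2

σ∘τ = [4 1 3 2]


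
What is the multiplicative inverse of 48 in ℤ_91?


Use the extended Euclidean algorithm to write 1 = 48·s + 91·t; then s mod 91 is the inverse.
Euclidean algorithm:
  48 = 0·91 + 48
  91 = 1·48 + 43
  48 = 1·43 + 5
  43 = 8·5 + 3
  5 = 1·3 + 2
  3 = 1·2 + 1
  2 = 2·1 + 0
gcd(48,91) = 1
Back-substitution gives: 48·(-36) + 91·(19) = 1
So 48⁻¹ ≡ -36 ≡ 55 (mod 91)
Check: 48 × 55 = 2640 ≡ 1 (mod 91) ✓

48⁻¹ ≡ 55 (mod 91)


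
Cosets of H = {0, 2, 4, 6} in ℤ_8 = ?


H = {0, 2, 4, 6}, |H| = 4
Number of cosets = |G|/|H| = 8/4 = 2
0 + H = {0, 2, 4, 6}
1 + H = {1, 3, 5, 7}

Cosets: 0+H={0,2,4,6}; 1+H={1,3,5,7}


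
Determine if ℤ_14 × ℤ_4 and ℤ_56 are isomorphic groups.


Comparing ℤ_14 × ℤ_4 and ℤ_56:
gcd(14,4) = 2 ≠ 1. Max element order in ℤ_14×ℤ_4 is lcm(14,4) = 28 < 56, so it has no element of order 56

No, ℤ_14 × ℤ_4 ≇ ℤ_56


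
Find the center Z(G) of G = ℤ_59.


Z(G) = {g ∈ G | gx = xg for all x ∈ G}
ℤ_59 is abelian, so Z(G) = G

Z(ℤ_59) = ℤ_59


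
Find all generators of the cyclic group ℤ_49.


g generates ℤ_n iff gcd(g,n) = 1
Prime factors of 49: 7
Generators are g ∈ {1,...,48} not divisible by any of these primes.
Generators: {1, 2, 3, 4, 5, 6, 8, 9, 10, 11, 12, 13, 15, 16, 17, 18, 19, 20, 22, 23, 24, 25, 26, 27, 29, 30, 31, 32, 33, 34, 36, 37, 38, 39, 40, 41, 43, 44, 45, 46, 47, 48}
Number of generators = φ(49) = 42

Generators of ℤ_49 = {1, 2, 3, 4, 5, 6, 8, 9, 10, 11, 12, 13, 15, 16, 17, 18, 19, 20, 22, 23, 24, 25, 26, 27, 29, 30, 31, 32, 33, 34, 36, 37, 38, 39, 40, 41, 43, 44, 45, 46, 47, 48}


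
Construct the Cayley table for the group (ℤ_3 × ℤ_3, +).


Elements: {(0,0), (0,1), (0,2), (1,0), (1,1), (1,2), (2,0), (2,1), (2,2)}
Operation: componentwise addition mod (3, 3)
Entry (a, b) = ((a₁+b₁) mod 3, (a₂+b₂) mod 3)

Cayley table:
      | (0,0) | (0,1) | (0,2) | (1,0) | (1,1) | (1,2) | (2,0) | (2,1) | (2,2)
(0,0) | (0,0) | (0,1) | (0,2) | (1,0) | (1,1) | (1,2) | (2,0) | (2,1) | (2,2)
(0,1) | (0,1) | (0,2) | (0,0) | (1,1) | (1,2) | (1,0) | (2,1) | (2,2) | (2,0)
(0,2) | (0,2) | (0,0) | (0,1) | (1,2) | (1,0) | (1,1) | (2,2) | (2,0) | (2,1)
(1,0) | (1,0) | (1,1) | (1,2) | (2,0) | (2,1) | (2,2) | (0,0) | (0,1) | (0,2)
(1,1) | (1,1) | (1,2) | (1,0) | (2,1) | (2,2) | (2,0) | (0,1) | (0,2) | (0,0)
(1,2) | (1,2) | (1,0) | (1,1) | (2,2) | (2,0) | (2,1) | (0,2) | (0,0) | (0,1)
(2,0) | (2,0) | (2,1) | (2,2) | (0,0) | (0,1) | (0,2) | (1,0) | (1,1) | (1,2)
(2,1) | (2,1) | (2,2) | (2,0) | (0,1) | (0,2) | (0,0) | (1,1) | (1,2) | (1,0)
(2,2) | (2,2) | (2,0) | (2,1) | (0,2) | (0,0) | (0,1) | (1,2) | (1,0) | (1,1)


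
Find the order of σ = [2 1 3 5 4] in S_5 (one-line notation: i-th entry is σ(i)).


Cycle decomposition: (1 2) (4 5)
Cycle lengths: 2, 2
Order = lcm(2, 2) = 2

ord(σ) = 2


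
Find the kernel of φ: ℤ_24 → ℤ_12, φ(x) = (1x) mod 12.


Kernel = preimage of identity
ker(φ) = {x ∈ ℤ_24 : 1x ≡ 0 (mod 12)}. Since 12 | 24, φ is well-defined. The kernel is the cyclic subgroup ⟨12⟩ of ℤ_24 (order 2), i.e. {0, 12}

ker(φ) = {0, 12}


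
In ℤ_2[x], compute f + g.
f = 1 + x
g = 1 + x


Add coefficients mod 2:
x^0: 1 + 1 = 0 (mod 2)
x^1: 1 + 1 = 0 (mod 2)
Result: 0

f + g = 0


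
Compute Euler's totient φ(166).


Factor n: 166 = 2 × 83
φ(n) = n · ∏(1 - 1/p) over distinct primes p | n
φ(166) = 166 · (1 - 1/2) · (1 - 1/83) = 82

φ(166) = 82


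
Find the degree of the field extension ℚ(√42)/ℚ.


√42 has minimal polynomial x² - 42 (irreducible over ℚ since 42 is squarefree)

[ℚ(√42)/ℚ] = 2


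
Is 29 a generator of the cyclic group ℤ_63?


g generates ℤ_n iff gcd(g, n) = 1
gcd(29, 63) = 1
Since gcd = 1, 29 is a generator.

Yes, 29 generates ℤ_63


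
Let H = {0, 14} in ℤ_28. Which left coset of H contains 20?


20 + H = {20 + h (mod 28) : h ∈ H}
20+0=20, 20+14=6
20 + H = {6, 20} = 6 + H

20 + H = {6, 20}


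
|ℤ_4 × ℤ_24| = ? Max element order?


|ℤ_4 × ℤ_24| = 4 × 24 = 96
Max element order = lcm(4,24) = 24
Cyclic? No (gcd=4)

|ℤ_4×ℤ_24| = 96, max element order = 24


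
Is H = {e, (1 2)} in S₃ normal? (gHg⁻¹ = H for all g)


H = {e, (1 2)} in S₃
(1 3)(1 2)(1 3)⁻¹ = (2 3) ∉ {e, (1 2)}, so it is not normal

No, not a normal subgroup


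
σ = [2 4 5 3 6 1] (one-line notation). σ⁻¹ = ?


To find σ⁻¹, swap domain and range:
σ(1) = 2 → σ⁻¹(2) = 1
σ(2) = 4 → σ⁻¹(4) = 2
σ(3) = 5 → σ⁻¹(5) = 3
σ(4) = 3 → σ⁻¹(3) = 4
σ(5) = 6 → σ⁻¹(6) = 5
σ(6) = 1 → σ⁻¹(1) = 6

σ⁻¹ = [6 1 4 2 3 5]


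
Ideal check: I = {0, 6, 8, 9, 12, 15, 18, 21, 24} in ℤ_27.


Check ideal conditions for I = {0, 6, 8, 9, 12, 15, 18, 21, 24} in ℤ_27:
(1) I is an additive subgroup? No
(2) For r ∈ ℤ_27 and a ∈ I: r·a ∈ I? No  [counterexample: r=2, a=8, r·a mod 27 = 16 ∉ I]

No, I is not an ideal of ℤ_27


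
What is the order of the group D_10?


|D_n| = 2n (n rotations and n reflections)
|D_10| = 2×10 = 20

|D_10| = 20


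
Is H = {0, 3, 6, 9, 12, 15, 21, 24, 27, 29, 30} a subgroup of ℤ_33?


Subgroup test for H = {0, 3, 6, 9, 12, 15, 21, 24, 27, 29, 30} in (ℤ_33, +):
(1) 0 ∈ H? Yes
(2) Closure: for all a,b ∈ H, (a+b) mod 33 ∈ H? No  [counterexample: 3 + 15 = 18 ∉ H]
(3) Inverses: for all a ∈ H, -a mod 33 ∈ H? No

No, H is not a subgroup of ℤ_33
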